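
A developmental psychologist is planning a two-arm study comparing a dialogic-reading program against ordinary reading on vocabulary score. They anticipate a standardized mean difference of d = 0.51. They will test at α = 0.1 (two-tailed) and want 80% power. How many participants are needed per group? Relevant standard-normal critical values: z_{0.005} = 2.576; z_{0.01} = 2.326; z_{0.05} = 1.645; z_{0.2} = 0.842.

n = 48 per group

For two independent groups with equal n: n = 2·((z_{α/2} + z_β) / d)².
z_{α/2} + z_β = 1.645 + 0.842 = 2.487.
n = 2 × (2.487 / 0.51)² = 2 × 4.876² = 2 × 23.78 = 47.6.
Round up to the next whole participant.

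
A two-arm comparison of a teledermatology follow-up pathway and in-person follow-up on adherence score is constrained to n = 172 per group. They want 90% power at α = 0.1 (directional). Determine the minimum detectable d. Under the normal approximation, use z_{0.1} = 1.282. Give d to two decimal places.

For two independent groups of n = 172 each: d_min = (z_{α} + z_β)·√(2/n).
z-sum = 1.282 + 1.282 = 2.564.
d_min = 2.564 × √(2/172) = 2.564 × 0.1078 = 0.276.

d_min ≈ 0.28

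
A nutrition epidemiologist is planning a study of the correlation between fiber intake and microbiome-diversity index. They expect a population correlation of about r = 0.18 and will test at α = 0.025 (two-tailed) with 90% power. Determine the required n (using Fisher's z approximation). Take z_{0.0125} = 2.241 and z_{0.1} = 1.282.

Fisher's z: C = ½·ln((1+r)/(1−r)) = ½·ln(1.4390) = 0.1820.
n = ((z_{α/2} + z_β)/C)² + 3.
(2.241 + 1.282) / 0.1820 = 3.523 / 0.1820 = 19.357.
n = 19.357² + 3 = 374.70 + 3 = 377.7.
Round up.

n = 378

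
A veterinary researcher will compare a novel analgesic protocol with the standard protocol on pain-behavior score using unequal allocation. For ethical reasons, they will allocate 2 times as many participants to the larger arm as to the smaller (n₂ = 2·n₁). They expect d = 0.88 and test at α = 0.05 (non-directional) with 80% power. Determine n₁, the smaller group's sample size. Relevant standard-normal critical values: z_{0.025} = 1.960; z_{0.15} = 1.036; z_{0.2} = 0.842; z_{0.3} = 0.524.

With allocation ratio k = n₂/n₁ = 2, Var(x̄₁−x̄₂) = σ²(1/n₁ + 1/(k·n₁)) = σ²·(k+1)/(k·n₁).
So n₁ = (1 + 1/k)·((z_{α/2} + z_β)/d)² = 1.500 × (2.802/0.88)².
n₁ = 1.500 × 10.14 = 15.2.
Round up: n₁ = 16, giving n₂ = 2 × 16 = 32.

n₁ = 16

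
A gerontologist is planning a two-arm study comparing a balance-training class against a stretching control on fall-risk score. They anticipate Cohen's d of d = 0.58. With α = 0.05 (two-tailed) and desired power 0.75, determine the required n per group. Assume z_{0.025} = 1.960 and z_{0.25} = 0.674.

For two independent groups with equal n: n = 2·((z_{α/2} + z_β) / d)².
z_{α/2} + z_β = 1.960 + 0.674 = 2.634.
n = 2 × (2.634 / 0.58)² = 2 × 4.541² = 2 × 20.62 = 41.2.
Round up to the next whole participant.

n = 42 per group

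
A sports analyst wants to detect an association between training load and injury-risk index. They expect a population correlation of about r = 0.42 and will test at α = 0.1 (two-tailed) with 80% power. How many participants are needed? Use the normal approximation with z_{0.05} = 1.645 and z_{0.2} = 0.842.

n = 34

Fisher's z: C = ½·ln((1+r)/(1−r)) = ½·ln(2.4483) = 0.4477.
n = ((z_{α/2} + z_β)/C)² + 3.
(1.645 + 0.842) / 0.4477 = 2.487 / 0.4477 = 5.555.
n = 5.555² + 3 = 30.86 + 3 = 33.9.
Round up.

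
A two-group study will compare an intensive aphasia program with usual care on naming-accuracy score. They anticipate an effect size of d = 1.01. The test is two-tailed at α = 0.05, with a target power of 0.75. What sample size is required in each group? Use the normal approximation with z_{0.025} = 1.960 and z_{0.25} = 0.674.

For two independent groups with equal n: n = 2·((z_{α/2} + z_β) / d)².
z_{α/2} + z_β = 1.960 + 0.674 = 2.634.
n = 2 × (2.634 / 1.01)² = 2 × 2.608² = 2 × 6.80 = 13.6.
Round up to the next whole participant.

n = 14 per group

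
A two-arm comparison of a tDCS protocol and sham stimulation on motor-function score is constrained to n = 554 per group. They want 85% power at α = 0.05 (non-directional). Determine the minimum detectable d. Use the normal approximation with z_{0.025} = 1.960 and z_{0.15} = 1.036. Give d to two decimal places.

d_min ≈ 0.18

For two independent groups of n = 554 each: d_min = (z_{α/2} + z_β)·√(2/n).
z-sum = 1.960 + 1.036 = 2.996.
d_min = 2.996 × √(2/554) = 2.996 × 0.0601 = 0.180.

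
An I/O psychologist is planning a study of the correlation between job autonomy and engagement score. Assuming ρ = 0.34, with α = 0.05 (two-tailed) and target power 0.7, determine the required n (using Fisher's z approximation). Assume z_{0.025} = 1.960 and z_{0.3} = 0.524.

n = 53

Fisher's z: C = ½·ln((1+r)/(1−r)) = ½·ln(2.0303) = 0.3541.
n = ((z_{α/2} + z_β)/C)² + 3.
(1.960 + 0.524) / 0.3541 = 2.484 / 0.3541 = 7.015.
n = 7.015² + 3 = 49.21 + 3 = 52.2.
Round up.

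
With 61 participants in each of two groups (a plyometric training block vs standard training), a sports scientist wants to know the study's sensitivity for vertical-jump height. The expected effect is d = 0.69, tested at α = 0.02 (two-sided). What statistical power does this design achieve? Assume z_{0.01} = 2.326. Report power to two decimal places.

power ≈ 0.93

For two equal groups, power = Φ(d·√(n/2) − z_{α/2}).
d·√(n/2) = 0.69 × √(61/2) = 0.69 × 5.523 = 3.811.
z_β = 3.811 − 2.326 = 1.485.
Power = Φ(1.485) = 0.931.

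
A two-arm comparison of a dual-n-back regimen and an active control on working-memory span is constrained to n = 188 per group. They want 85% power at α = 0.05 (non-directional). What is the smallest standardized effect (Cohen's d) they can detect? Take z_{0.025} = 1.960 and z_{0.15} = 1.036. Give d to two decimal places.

For two independent groups of n = 188 each: d_min = (z_{α/2} + z_β)·√(2/n).
z-sum = 1.960 + 1.036 = 2.996.
d_min = 2.996 × √(2/188) = 2.996 × 0.1031 = 0.309.

d_min ≈ 0.31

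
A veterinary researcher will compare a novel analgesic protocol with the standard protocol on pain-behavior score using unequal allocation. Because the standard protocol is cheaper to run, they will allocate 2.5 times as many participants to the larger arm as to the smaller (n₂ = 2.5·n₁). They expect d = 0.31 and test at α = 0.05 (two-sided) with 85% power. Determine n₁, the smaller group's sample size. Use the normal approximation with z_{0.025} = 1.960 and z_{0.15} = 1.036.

n₁ = 131

With allocation ratio k = n₂/n₁ = 2.5, Var(x̄₁−x̄₂) = σ²(1/n₁ + 1/(k·n₁)) = σ²·(k+1)/(k·n₁).
So n₁ = (1 + 1/k)·((z_{α/2} + z_β)/d)² = 1.400 × (2.996/0.31)².
n₁ = 1.400 × 93.40 = 130.8.
Round up: n₁ = 131, giving n₂ = ⌈2.5 × 131⌉ = ⌈327.5⌉ = 328.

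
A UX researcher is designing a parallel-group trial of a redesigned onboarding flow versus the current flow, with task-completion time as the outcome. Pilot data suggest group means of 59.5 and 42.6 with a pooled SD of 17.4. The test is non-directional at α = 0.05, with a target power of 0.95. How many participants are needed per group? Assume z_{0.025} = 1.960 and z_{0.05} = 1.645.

n = 28 per group

Cohen's d = |M₁ − M₂| / SD_pooled = |59.5 − 42.6| / 17.4 = 16.9 / 17.4 = 0.971.
For two independent groups with equal n: n = 2·((z_{α/2} + z_β) / d)².
z_{α/2} + z_β = 1.960 + 1.645 = 3.605.
n = 2 × (3.605 / 0.971)² = 2 × 3.713² = 2 × 13.78 = 27.6.
Round up to the next whole participant.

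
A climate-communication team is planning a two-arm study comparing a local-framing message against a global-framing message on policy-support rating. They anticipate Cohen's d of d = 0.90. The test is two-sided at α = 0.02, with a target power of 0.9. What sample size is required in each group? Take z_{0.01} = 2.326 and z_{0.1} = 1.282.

n = 33 per group

For two independent groups with equal n: n = 2·((z_{α/2} + z_β) / d)².
z_{α/2} + z_β = 2.326 + 1.282 = 3.608.
n = 2 × (3.608 / 0.90)² = 2 × 4.009² = 2 × 16.07 = 32.1.
Round up to the next whole participant.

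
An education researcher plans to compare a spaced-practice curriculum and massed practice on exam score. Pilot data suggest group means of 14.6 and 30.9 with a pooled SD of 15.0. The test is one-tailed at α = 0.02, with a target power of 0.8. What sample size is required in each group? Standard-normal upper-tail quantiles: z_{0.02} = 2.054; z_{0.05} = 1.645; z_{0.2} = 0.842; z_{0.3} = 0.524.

n = 15 per group

Cohen's d = |M₁ − M₂| / SD_pooled = |14.6 − 30.9| / 15.0 = 16.3 / 15.0 = 1.087.
For two independent groups with equal n: n = 2·((z_{α} + z_β) / d)².
z_{α} + z_β = 2.054 + 0.842 = 2.896.
n = 2 × (2.896 / 1.087)² = 2 × 2.664² = 2 × 7.10 = 14.2.
Round up to the next whole participant.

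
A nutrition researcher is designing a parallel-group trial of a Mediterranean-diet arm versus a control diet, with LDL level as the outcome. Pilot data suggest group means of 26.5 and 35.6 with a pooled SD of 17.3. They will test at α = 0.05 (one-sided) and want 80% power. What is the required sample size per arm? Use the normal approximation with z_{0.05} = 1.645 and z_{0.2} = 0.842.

n = 45 per group

Cohen's d = |M₁ − M₂| / SD_pooled = |26.5 − 35.6| / 17.3 = 9.1 / 17.3 = 0.526.
For two independent groups with equal n: n = 2·((z_{α} + z_β) / d)².
z_{α} + z_β = 1.645 + 0.842 = 2.487.
n = 2 × (2.487 / 0.526)² = 2 × 4.728² = 2 × 22.36 = 44.7.
Round up to the next whole participant.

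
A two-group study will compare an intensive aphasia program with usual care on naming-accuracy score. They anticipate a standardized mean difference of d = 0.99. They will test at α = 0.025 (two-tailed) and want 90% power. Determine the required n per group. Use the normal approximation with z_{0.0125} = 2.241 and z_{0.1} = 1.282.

n = 26 per group

For two independent groups with equal n: n = 2·((z_{α/2} + z_β) / d)².
z_{α/2} + z_β = 2.241 + 1.282 = 3.523.
n = 2 × (3.523 / 0.99)² = 2 × 3.559² = 2 × 12.66 = 25.3.
Round up to the next whole participant.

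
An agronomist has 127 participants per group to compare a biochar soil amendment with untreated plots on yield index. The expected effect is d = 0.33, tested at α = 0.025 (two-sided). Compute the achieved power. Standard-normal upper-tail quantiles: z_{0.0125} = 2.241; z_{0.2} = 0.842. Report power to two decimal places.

power ≈ 0.65

For two equal groups, power = Φ(d·√(n/2) − z_{α/2}).
d·√(n/2) = 0.33 × √(127/2) = 0.33 × 7.969 = 2.630.
z_β = 2.630 − 2.241 = 0.389.
Power = Φ(0.389) = 0.651.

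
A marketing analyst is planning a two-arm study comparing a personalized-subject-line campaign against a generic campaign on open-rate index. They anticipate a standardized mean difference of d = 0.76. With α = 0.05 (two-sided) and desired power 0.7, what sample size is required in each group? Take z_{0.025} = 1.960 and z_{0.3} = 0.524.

For two independent groups with equal n: n = 2·((z_{α/2} + z_β) / d)².
z_{α/2} + z_β = 1.960 + 0.524 = 2.484.
n = 2 × (2.484 / 0.76)² = 2 × 3.268² = 2 × 10.68 = 21.4.
Round up to the next whole participant.

n = 22 per group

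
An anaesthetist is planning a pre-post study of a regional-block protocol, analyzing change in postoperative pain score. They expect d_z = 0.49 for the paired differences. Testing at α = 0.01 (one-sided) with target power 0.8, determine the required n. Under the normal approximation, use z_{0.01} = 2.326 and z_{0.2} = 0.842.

For a paired (one-sample on differences) test: n = ((z_{α} + z_β) / d)².
z_{α} + z_β = 2.326 + 0.842 = 3.168.
n = (3.168 / 0.49)² = 6.465² = 41.80.
Round up.

n = 42 pairs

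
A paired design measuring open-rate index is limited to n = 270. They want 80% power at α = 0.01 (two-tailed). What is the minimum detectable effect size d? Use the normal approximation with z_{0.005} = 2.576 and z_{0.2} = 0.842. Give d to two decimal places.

d_min ≈ 0.21

For a single sample (or paired design) of n = 270: d_min = (z_{α/2} + z_β)/√n.
z-sum = 2.576 + 0.842 = 3.418.
d_min = 3.418 / √270 = 3.418 / 16.432 = 0.208.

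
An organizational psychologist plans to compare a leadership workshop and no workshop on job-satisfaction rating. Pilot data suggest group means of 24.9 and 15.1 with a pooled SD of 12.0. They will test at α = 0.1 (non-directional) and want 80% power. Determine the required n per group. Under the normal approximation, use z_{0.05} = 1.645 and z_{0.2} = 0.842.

n = 19 per group

Cohen's d = |M₁ − M₂| / SD_pooled = |24.9 − 15.1| / 12.0 = 9.8 / 12.0 = 0.817.
For two independent groups with equal n: n = 2·((z_{α/2} + z_β) / d)².
z_{α/2} + z_β = 1.645 + 0.842 = 2.487.
n = 2 × (2.487 / 0.817)² = 2 × 3.044² = 2 × 9.27 = 18.5.
Round up to the next whole participant.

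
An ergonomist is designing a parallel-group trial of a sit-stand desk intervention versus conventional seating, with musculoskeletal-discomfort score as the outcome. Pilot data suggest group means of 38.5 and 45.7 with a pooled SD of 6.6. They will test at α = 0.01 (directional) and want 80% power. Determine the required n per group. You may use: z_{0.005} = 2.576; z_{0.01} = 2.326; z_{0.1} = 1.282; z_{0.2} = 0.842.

n = 17 per group

Cohen's d = |M₁ − M₂| / SD_pooled = |38.5 − 45.7| / 6.6 = 7.2 / 6.6 = 1.091.
For two independent groups with equal n: n = 2·((z_{α} + z_β) / d)².
z_{α} + z_β = 2.326 + 0.842 = 3.168.
n = 2 × (3.168 / 1.091)² = 2 × 2.904² = 2 × 8.43 = 16.9.
Round up to the next whole participant.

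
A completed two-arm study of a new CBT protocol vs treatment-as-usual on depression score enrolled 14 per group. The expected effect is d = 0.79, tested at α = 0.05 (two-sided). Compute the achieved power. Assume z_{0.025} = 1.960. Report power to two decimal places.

power ≈ 0.55

For two equal groups, power = Φ(d·√(n/2) − z_{α/2}).
d·√(n/2) = 0.79 × √(14/2) = 0.79 × 2.646 = 2.090.
z_β = 2.090 − 1.960 = 0.130.
Power = Φ(0.130) = 0.552.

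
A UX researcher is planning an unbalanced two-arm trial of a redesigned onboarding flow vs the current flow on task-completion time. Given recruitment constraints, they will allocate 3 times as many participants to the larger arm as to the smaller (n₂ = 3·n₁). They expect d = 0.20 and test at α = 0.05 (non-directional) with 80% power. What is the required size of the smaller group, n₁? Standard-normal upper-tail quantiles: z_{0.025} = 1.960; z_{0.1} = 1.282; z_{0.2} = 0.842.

n₁ = 262

With allocation ratio k = n₂/n₁ = 3, Var(x̄₁−x̄₂) = σ²(1/n₁ + 1/(k·n₁)) = σ²·(k+1)/(k·n₁).
So n₁ = (1 + 1/k)·((z_{α/2} + z_β)/d)² = 1.333 × (2.802/0.20)².
n₁ = 1.333 × 196.28 = 261.7.
Round up: n₁ = 262, giving n₂ = 3 × 262 = 786.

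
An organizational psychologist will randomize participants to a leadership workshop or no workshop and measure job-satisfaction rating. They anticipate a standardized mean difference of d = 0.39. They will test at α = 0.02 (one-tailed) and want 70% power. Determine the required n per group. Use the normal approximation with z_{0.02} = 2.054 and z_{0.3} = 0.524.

n = 88 per group

For two independent groups with equal n: n = 2·((z_{α} + z_β) / d)².
z_{α} + z_β = 2.054 + 0.524 = 2.578.
n = 2 × (2.578 / 0.39)² = 2 × 6.610² = 2 × 43.70 = 87.4.
Round up to the next whole participant.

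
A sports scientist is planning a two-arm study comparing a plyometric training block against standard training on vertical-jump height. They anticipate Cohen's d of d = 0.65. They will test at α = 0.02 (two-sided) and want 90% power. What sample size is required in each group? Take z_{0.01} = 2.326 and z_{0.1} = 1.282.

n = 62 per group

For two independent groups with equal n: n = 2·((z_{α/2} + z_β) / d)².
z_{α/2} + z_β = 2.326 + 1.282 = 3.608.
n = 2 × (3.608 / 0.65)² = 2 × 5.551² = 2 × 30.81 = 61.6.
Round up to the next whole participant.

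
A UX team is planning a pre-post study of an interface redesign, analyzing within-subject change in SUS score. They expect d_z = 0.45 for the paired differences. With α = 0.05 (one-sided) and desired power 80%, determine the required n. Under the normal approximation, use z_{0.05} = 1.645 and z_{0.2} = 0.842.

n = 31 pairs

For a paired (one-sample on differences) test: n = ((z_{α} + z_β) / d)².
z_{α} + z_β = 1.645 + 0.842 = 2.487.
n = (2.487 / 0.45)² = 5.527² = 30.54.
Round up.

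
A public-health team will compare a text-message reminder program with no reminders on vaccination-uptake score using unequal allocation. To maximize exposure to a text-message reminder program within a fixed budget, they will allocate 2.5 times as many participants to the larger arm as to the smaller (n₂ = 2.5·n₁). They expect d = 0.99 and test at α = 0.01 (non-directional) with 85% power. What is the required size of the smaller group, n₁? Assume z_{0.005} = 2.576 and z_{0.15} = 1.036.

With allocation ratio k = n₂/n₁ = 2.5, Var(x̄₁−x̄₂) = σ²(1/n₁ + 1/(k·n₁)) = σ²·(k+1)/(k·n₁).
So n₁ = (1 + 1/k)·((z_{α/2} + z_β)/d)² = 1.400 × (3.612/0.99)².
n₁ = 1.400 × 13.31 = 18.6.
Round up: n₁ = 19, giving n₂ = ⌈2.5 × 19⌉ = ⌈47.5⌉ = 48.

n₁ = 19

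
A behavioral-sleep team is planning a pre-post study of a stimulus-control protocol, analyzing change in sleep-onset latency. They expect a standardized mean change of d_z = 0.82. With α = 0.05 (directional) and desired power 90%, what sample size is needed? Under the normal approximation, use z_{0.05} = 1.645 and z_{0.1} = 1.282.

For a paired (one-sample on differences) test: n = ((z_{α} + z_β) / d)².
z_{α} + z_β = 1.645 + 1.282 = 2.927.
n = (2.927 / 0.82)² = 3.570² = 12.74.
Round up.

n = 13 pairs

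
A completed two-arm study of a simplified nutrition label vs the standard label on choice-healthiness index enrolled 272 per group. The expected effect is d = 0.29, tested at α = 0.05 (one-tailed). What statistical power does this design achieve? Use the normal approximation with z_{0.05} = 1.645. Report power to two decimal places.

power ≈ 0.96

For two equal groups, power = Φ(d·√(n/2) − z_{α}).
d·√(n/2) = 0.29 × √(272/2) = 0.29 × 11.662 = 3.382.
z_β = 3.382 − 1.645 = 1.737.
Power = Φ(1.737) = 0.959.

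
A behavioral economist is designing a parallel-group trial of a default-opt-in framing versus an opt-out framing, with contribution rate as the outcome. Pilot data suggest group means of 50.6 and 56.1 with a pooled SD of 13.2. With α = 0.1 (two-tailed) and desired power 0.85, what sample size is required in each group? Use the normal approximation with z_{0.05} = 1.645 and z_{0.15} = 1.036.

Cohen's d = |M₁ − M₂| / SD_pooled = |50.6 − 56.1| / 13.2 = 5.5 / 13.2 = 0.417.
For two independent groups with equal n: n = 2·((z_{α/2} + z_β) / d)².
z_{α/2} + z_β = 1.645 + 1.036 = 2.681.
n = 2 × (2.681 / 0.417)² = 2 × 6.429² = 2 × 41.34 = 82.7.
Round up to the next whole participant.

n = 83 per group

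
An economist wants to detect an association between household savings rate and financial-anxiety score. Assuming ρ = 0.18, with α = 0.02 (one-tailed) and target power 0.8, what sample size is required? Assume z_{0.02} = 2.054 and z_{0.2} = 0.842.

Fisher's z: C = ½·ln((1+r)/(1−r)) = ½·ln(1.4390) = 0.1820.
n = ((z_{α} + z_β)/C)² + 3.
(2.054 + 0.842) / 0.1820 = 2.896 / 0.1820 = 15.912.
n = 15.912² + 3 = 253.19 + 3 = 256.2.
Round up.

n = 257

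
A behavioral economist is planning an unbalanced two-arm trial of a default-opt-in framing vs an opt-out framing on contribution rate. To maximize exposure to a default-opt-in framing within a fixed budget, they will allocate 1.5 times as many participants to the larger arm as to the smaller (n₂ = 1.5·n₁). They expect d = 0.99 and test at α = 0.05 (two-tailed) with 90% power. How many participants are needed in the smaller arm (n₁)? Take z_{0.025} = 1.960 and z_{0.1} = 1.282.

With allocation ratio k = n₂/n₁ = 1.5, Var(x̄₁−x̄₂) = σ²(1/n₁ + 1/(k·n₁)) = σ²·(k+1)/(k·n₁).
So n₁ = (1 + 1/k)·((z_{α/2} + z_β)/d)² = 1.667 × (3.242/0.99)².
n₁ = 1.667 × 10.72 = 17.9.
Round up: n₁ = 18, giving n₂ = 1.5 × 18 = 27.

n₁ = 18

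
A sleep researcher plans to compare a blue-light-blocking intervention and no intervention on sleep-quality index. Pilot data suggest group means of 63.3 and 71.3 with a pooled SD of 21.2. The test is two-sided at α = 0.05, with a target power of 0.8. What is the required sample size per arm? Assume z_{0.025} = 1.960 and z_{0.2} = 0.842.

Cohen's d = |M₁ − M₂| / SD_pooled = |63.3 − 71.3| / 21.2 = 8.0 / 21.2 = 0.377.
For two independent groups with equal n: n = 2·((z_{α/2} + z_β) / d)².
z_{α/2} + z_β = 1.960 + 0.842 = 2.802.
n = 2 × (2.802 / 0.377)² = 2 × 7.432² = 2 × 55.24 = 110.5.
Round up to the next whole participant.

n = 111 per group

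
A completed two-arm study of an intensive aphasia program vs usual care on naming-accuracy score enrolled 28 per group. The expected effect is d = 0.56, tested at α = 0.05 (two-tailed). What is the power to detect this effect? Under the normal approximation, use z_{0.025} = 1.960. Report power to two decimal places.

power ≈ 0.55

For two equal groups, power = Φ(d·√(n/2) − z_{α/2}).
d·√(n/2) = 0.56 × √(28/2) = 0.56 × 3.742 = 2.095.
z_β = 2.095 − 1.960 = 0.135.
Power = Φ(0.135) = 0.554.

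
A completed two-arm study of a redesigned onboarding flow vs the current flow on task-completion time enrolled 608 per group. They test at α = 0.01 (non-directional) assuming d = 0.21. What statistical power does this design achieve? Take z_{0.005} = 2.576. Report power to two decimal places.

power ≈ 0.86

For two equal groups, power = Φ(d·√(n/2) − z_{α/2}).
d·√(n/2) = 0.21 × √(608/2) = 0.21 × 17.436 = 3.661.
z_β = 3.661 − 2.576 = 1.085.
Power = Φ(1.085) = 0.861.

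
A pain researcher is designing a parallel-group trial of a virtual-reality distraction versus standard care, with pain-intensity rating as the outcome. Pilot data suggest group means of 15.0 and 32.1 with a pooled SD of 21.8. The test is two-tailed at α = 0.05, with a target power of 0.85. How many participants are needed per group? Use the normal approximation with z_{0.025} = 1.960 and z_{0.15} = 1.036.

Cohen's d = |M₁ − M₂| / SD_pooled = |15.0 − 32.1| / 21.8 = 17.1 / 21.8 = 0.784.
For two independent groups with equal n: n = 2·((z_{α/2} + z_β) / d)².
z_{α/2} + z_β = 1.960 + 1.036 = 2.996.
n = 2 × (2.996 / 0.784)² = 2 × 3.821² = 2 × 14.60 = 29.2.
Round up to the next whole participant.

n = 30 per group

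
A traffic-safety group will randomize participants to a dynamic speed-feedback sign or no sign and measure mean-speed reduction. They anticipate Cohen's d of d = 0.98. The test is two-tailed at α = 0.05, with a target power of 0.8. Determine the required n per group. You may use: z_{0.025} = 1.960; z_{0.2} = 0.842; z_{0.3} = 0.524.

n = 17 per group

For two independent groups with equal n: n = 2·((z_{α/2} + z_β) / d)².
z_{α/2} + z_β = 1.960 + 0.842 = 2.802.
n = 2 × (2.802 / 0.98)² = 2 × 2.859² = 2 × 8.17 = 16.3.
Round up to the next whole participant.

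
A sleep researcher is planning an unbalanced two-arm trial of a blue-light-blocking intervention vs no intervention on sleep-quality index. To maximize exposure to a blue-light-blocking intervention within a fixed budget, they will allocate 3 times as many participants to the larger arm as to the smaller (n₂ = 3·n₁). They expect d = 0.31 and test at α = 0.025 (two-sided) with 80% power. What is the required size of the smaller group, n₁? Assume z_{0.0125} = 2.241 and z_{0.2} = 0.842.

With allocation ratio k = n₂/n₁ = 3, Var(x̄₁−x̄₂) = σ²(1/n₁ + 1/(k·n₁)) = σ²·(k+1)/(k·n₁).
So n₁ = (1 + 1/k)·((z_{α/2} + z_β)/d)² = 1.333 × (3.083/0.31)².
n₁ = 1.333 × 98.91 = 131.9.
Round up: n₁ = 132, giving n₂ = 3 × 132 = 396.

n₁ = 132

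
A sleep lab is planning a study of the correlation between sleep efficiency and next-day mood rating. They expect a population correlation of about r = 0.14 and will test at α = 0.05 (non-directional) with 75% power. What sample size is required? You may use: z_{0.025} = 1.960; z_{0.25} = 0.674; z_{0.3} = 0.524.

Fisher's z: C = ½·ln((1+r)/(1−r)) = ½·ln(1.3256) = 0.1409.
n = ((z_{α/2} + z_β)/C)² + 3.
(1.960 + 0.674) / 0.1409 = 2.634 / 0.1409 = 18.694.
n = 18.694² + 3 = 349.47 + 3 = 352.5.
Round up.

n = 353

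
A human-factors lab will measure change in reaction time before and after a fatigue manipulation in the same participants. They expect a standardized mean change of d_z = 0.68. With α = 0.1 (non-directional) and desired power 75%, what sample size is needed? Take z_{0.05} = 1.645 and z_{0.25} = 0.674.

For a paired (one-sample on differences) test: n = ((z_{α/2} + z_β) / d)².
z_{α/2} + z_β = 1.645 + 0.674 = 2.319.
n = (2.319 / 0.68)² = 3.410² = 11.63.
Round up.

n = 12 pairs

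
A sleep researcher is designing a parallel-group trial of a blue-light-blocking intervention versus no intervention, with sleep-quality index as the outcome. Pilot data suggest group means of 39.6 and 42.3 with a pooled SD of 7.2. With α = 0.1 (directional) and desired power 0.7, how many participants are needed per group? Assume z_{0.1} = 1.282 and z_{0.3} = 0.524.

n = 47 per group

Cohen's d = |M₁ − M₂| / SD_pooled = |39.6 − 42.3| / 7.2 = 2.7 / 7.2 = 0.375.
For two independent groups with equal n: n = 2·((z_{α} + z_β) / d)².
z_{α} + z_β = 1.282 + 0.524 = 1.806.
n = 2 × (1.806 / 0.375)² = 2 × 4.816² = 2 × 23.19 = 46.4.
Round up to the next whole participant.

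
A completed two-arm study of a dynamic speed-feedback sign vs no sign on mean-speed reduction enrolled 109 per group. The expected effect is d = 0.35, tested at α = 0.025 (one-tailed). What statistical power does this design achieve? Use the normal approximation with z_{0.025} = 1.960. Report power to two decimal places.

For two equal groups, power = Φ(d·√(n/2) − z_{α}).
d·√(n/2) = 0.35 × √(109/2) = 0.35 × 7.382 = 2.584.
z_β = 2.584 − 1.960 = 0.624.
Power = Φ(0.624) = 0.734.

power ≈ 0.73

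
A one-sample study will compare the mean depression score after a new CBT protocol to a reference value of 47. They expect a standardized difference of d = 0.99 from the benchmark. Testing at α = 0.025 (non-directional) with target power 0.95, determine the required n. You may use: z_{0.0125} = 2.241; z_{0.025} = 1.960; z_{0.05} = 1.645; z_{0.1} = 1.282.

For a one-sample test: n = ((z_{α/2} + z_β) / d)².
z_{α/2} + z_β = 2.241 + 1.645 = 3.886.
n = (3.886 / 0.99)² = 3.925² = 15.41.
Round up.

n = 16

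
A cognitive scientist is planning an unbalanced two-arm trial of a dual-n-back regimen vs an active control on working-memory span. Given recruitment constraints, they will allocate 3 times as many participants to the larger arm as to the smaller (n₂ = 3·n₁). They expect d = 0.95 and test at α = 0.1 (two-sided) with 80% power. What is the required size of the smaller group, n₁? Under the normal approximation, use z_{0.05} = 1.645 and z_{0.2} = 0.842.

n₁ = 10

With allocation ratio k = n₂/n₁ = 3, Var(x̄₁−x̄₂) = σ²(1/n₁ + 1/(k·n₁)) = σ²·(k+1)/(k·n₁).
So n₁ = (1 + 1/k)·((z_{α/2} + z_β)/d)² = 1.333 × (2.487/0.95)².
n₁ = 1.333 × 6.85 = 9.1.
Round up: n₁ = 10, giving n₂ = 3 × 10 = 30.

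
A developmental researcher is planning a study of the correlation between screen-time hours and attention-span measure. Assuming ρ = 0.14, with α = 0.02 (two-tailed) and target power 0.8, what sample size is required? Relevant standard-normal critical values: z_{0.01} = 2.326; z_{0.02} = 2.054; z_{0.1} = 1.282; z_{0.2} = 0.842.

Fisher's z: C = ½·ln((1+r)/(1−r)) = ½·ln(1.3256) = 0.1409.
n = ((z_{α/2} + z_β)/C)² + 3.
(2.326 + 0.842) / 0.1409 = 3.168 / 0.1409 = 22.484.
n = 22.484² + 3 = 505.53 + 3 = 508.5.
Round up.

n = 509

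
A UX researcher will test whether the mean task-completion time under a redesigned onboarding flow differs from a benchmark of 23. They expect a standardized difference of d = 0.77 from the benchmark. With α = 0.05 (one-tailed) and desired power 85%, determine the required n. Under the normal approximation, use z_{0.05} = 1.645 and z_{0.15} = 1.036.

For a one-sample test: n = ((z_{α} + z_β) / d)².
z_{α} + z_β = 1.645 + 1.036 = 2.681.
n = (2.681 / 0.77)² = 3.482² = 12.12.
Round up.

n = 13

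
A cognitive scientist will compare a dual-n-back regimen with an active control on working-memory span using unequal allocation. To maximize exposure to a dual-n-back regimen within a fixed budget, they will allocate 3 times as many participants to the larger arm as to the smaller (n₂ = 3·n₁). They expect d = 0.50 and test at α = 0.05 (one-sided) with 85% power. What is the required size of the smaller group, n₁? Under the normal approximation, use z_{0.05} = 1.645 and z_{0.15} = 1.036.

n₁ = 39

With allocation ratio k = n₂/n₁ = 3, Var(x̄₁−x̄₂) = σ²(1/n₁ + 1/(k·n₁)) = σ²·(k+1)/(k·n₁).
So n₁ = (1 + 1/k)·((z_{α} + z_β)/d)² = 1.333 × (2.681/0.50)².
n₁ = 1.333 × 28.75 = 38.3.
Round up: n₁ = 39, giving n₂ = 3 × 39 = 117.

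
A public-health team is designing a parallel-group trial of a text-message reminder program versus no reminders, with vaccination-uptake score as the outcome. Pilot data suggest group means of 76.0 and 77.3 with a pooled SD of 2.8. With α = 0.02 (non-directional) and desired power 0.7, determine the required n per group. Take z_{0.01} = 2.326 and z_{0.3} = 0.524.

Cohen's d = |M₁ − M₂| / SD_pooled = |76.0 − 77.3| / 2.8 = 1.3 / 2.8 = 0.464.
For two independent groups with equal n: n = 2·((z_{α/2} + z_β) / d)².
z_{α/2} + z_β = 2.326 + 0.524 = 2.850.
n = 2 × (2.850 / 0.464)² = 2 × 6.142² = 2 × 37.73 = 75.5.
Round up to the next whole participant.

n = 76 per group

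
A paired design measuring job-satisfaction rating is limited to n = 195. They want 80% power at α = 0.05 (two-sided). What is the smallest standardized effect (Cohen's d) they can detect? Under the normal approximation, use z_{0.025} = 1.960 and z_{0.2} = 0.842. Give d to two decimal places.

For a single sample (or paired design) of n = 195: d_min = (z_{α/2} + z_β)/√n.
z-sum = 1.960 + 0.842 = 2.802.
d_min = 2.802 / √195 = 2.802 / 13.964 = 0.201.

d_min ≈ 0.20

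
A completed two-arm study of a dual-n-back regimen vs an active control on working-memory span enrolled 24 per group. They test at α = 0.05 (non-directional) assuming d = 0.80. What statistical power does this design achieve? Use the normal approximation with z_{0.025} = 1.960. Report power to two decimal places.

power ≈ 0.79

For two equal groups, power = Φ(d·√(n/2) − z_{α/2}).
d·√(n/2) = 0.80 × √(24/2) = 0.80 × 3.464 = 2.771.
z_β = 2.771 − 1.960 = 0.811.
Power = Φ(0.811) = 0.791.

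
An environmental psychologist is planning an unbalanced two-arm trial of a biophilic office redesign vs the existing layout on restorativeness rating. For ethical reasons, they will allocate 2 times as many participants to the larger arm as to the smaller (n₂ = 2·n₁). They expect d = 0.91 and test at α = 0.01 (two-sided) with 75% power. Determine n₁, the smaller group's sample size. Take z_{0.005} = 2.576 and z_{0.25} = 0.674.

n₁ = 20

With allocation ratio k = n₂/n₁ = 2, Var(x̄₁−x̄₂) = σ²(1/n₁ + 1/(k·n₁)) = σ²·(k+1)/(k·n₁).
So n₁ = (1 + 1/k)·((z_{α/2} + z_β)/d)² = 1.500 × (3.250/0.91)².
n₁ = 1.500 × 12.76 = 19.1.
Round up: n₁ = 20, giving n₂ = 2 × 20 = 40.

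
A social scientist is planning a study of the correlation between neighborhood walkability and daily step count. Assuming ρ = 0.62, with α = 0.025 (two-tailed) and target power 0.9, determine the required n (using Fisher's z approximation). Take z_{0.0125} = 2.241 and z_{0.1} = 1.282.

Fisher's z: C = ½·ln((1+r)/(1−r)) = ½·ln(4.2632) = 0.7250.
n = ((z_{α/2} + z_β)/C)² + 3.
(2.241 + 1.282) / 0.7250 = 3.523 / 0.7250 = 4.859.
n = 4.859² + 3 = 23.61 + 3 = 26.6.
Round up.

n = 27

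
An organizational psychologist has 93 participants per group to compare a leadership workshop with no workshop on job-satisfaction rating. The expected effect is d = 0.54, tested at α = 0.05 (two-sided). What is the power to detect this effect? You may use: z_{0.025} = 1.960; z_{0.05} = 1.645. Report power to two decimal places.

For two equal groups, power = Φ(d·√(n/2) − z_{α/2}).
d·√(n/2) = 0.54 × √(93/2) = 0.54 × 6.819 = 3.682.
z_β = 3.682 − 1.960 = 1.722.
Power = Φ(1.722) = 0.957.

power ≈ 0.96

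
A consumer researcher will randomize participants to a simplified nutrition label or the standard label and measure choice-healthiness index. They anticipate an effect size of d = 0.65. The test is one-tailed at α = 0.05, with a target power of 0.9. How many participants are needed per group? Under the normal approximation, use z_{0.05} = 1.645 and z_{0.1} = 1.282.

For two independent groups with equal n: n = 2·((z_{α} + z_β) / d)².
z_{α} + z_β = 1.645 + 1.282 = 2.927.
n = 2 × (2.927 / 0.65)² = 2 × 4.503² = 2 × 20.28 = 40.6.
Round up to the next whole participant.

n = 41 per group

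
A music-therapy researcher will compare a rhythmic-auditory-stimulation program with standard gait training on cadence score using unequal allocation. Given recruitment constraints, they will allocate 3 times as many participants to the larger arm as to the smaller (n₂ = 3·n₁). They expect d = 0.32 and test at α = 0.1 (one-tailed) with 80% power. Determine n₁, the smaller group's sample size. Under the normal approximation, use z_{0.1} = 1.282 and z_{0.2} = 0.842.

With allocation ratio k = n₂/n₁ = 3, Var(x̄₁−x̄₂) = σ²(1/n₁ + 1/(k·n₁)) = σ²·(k+1)/(k·n₁).
So n₁ = (1 + 1/k)·((z_{α} + z_β)/d)² = 1.333 × (2.124/0.32)².
n₁ = 1.333 × 44.06 = 58.7.
Round up: n₁ = 59, giving n₂ = 3 × 59 = 177.

n₁ = 59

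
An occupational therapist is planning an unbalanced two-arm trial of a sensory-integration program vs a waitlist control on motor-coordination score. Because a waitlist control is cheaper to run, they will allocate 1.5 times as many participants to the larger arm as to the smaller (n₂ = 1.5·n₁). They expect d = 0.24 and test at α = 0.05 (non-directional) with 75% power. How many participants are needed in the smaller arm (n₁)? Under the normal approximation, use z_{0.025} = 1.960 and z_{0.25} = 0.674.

With allocation ratio k = n₂/n₁ = 1.5, Var(x̄₁−x̄₂) = σ²(1/n₁ + 1/(k·n₁)) = σ²·(k+1)/(k·n₁).
So n₁ = (1 + 1/k)·((z_{α/2} + z_β)/d)² = 1.667 × (2.634/0.24)².
n₁ = 1.667 × 120.45 = 200.8.
Round up: n₁ = 201, giving n₂ = ⌈1.5 × 201⌉ = ⌈301.5⌉ = 302.

n₁ = 201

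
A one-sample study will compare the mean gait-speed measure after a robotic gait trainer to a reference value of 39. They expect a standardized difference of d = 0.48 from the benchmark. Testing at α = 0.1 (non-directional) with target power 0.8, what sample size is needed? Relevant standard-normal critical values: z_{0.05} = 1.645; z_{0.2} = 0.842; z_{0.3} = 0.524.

n = 27

For a one-sample test: n = ((z_{α/2} + z_β) / d)².
z_{α/2} + z_β = 1.645 + 0.842 = 2.487.
n = (2.487 / 0.48)² = 5.181² = 26.85.
Round up.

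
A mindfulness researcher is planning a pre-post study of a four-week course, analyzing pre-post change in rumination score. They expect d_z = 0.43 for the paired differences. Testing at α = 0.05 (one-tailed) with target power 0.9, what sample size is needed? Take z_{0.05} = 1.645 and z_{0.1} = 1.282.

For a paired (one-sample on differences) test: n = ((z_{α} + z_β) / d)².
z_{α} + z_β = 1.645 + 1.282 = 2.927.
n = (2.927 / 0.43)² = 6.807² = 46.33.
Round up.

n = 47 pairs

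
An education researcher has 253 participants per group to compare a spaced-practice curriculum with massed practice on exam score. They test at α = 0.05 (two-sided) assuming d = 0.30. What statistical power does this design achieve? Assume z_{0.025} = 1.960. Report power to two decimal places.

power ≈ 0.92

For two equal groups, power = Φ(d·√(n/2) − z_{α/2}).
d·√(n/2) = 0.30 × √(253/2) = 0.30 × 11.247 = 3.374.
z_β = 3.374 − 1.960 = 1.414.
Power = Φ(1.414) = 0.921.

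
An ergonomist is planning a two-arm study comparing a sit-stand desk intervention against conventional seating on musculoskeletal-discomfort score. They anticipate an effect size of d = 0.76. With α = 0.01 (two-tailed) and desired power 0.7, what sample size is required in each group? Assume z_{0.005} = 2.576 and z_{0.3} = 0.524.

n = 34 per group

For two independent groups with equal n: n = 2·((z_{α/2} + z_β) / d)².
z_{α/2} + z_β = 2.576 + 0.524 = 3.100.
n = 2 × (3.100 / 0.76)² = 2 × 4.079² = 2 × 16.64 = 33.3.
Round up to the next whole participant.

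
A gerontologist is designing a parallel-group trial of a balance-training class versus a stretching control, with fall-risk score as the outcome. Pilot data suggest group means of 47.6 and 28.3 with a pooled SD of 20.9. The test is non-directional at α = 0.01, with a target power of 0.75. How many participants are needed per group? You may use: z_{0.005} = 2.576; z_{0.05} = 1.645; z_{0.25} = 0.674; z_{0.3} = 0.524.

Cohen's d = |M₁ − M₂| / SD_pooled = |47.6 − 28.3| / 20.9 = 19.3 / 20.9 = 0.923.
For two independent groups with equal n: n = 2·((z_{α/2} + z_β) / d)².
z_{α/2} + z_β = 2.576 + 0.674 = 3.250.
n = 2 × (3.250 / 0.923)² = 2 × 3.521² = 2 × 12.40 = 24.8.
Round up to the next whole participant.

n = 25 per group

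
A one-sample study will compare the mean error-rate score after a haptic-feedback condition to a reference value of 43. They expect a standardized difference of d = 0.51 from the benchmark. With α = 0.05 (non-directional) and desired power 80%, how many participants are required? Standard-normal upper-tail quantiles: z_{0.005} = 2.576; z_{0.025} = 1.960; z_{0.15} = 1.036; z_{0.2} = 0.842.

n = 31

For a one-sample test: n = ((z_{α/2} + z_β) / d)².
z_{α/2} + z_β = 1.960 + 0.842 = 2.802.
n = (2.802 / 0.51)² = 5.494² = 30.19.
Round up.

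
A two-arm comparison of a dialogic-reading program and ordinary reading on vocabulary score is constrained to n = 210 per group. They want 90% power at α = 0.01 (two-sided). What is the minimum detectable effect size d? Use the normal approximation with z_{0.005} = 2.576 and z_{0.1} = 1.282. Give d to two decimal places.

d_min ≈ 0.38

For two independent groups of n = 210 each: d_min = (z_{α/2} + z_β)·√(2/n).
z-sum = 2.576 + 1.282 = 3.858.
d_min = 3.858 × √(2/210) = 3.858 × 0.0976 = 0.377.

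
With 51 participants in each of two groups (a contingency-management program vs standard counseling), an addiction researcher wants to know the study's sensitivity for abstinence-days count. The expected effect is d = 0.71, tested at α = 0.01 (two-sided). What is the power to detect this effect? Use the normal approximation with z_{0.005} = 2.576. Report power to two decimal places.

power ≈ 0.84

For two equal groups, power = Φ(d·√(n/2) − z_{α/2}).
d·√(n/2) = 0.71 × √(51/2) = 0.71 × 5.050 = 3.585.
z_β = 3.585 − 2.576 = 1.009.
Power = Φ(1.009) = 0.844.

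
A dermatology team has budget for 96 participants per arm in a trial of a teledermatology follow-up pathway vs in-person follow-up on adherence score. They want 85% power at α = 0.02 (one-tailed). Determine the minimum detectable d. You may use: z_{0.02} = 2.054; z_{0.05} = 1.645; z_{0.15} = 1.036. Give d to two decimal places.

For two independent groups of n = 96 each: d_min = (z_{α} + z_β)·√(2/n).
z-sum = 2.054 + 1.036 = 3.090.
d_min = 3.090 × √(2/96) = 3.090 × 0.1443 = 0.446.

d_min ≈ 0.45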